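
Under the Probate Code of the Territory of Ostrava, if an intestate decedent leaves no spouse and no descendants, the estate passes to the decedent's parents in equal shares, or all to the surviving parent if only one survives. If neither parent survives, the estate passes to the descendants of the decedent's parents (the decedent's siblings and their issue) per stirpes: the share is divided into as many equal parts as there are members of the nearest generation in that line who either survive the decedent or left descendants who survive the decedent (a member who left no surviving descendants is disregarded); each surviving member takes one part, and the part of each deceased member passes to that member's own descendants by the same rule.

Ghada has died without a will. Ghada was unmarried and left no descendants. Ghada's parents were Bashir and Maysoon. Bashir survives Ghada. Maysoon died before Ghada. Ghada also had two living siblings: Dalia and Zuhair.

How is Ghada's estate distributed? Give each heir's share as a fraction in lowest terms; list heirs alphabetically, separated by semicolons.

Only one parent, Bashir, survives, so Bashir takes the entire estate. The siblings take nothing because a surviving parent has priority.

Bashir 1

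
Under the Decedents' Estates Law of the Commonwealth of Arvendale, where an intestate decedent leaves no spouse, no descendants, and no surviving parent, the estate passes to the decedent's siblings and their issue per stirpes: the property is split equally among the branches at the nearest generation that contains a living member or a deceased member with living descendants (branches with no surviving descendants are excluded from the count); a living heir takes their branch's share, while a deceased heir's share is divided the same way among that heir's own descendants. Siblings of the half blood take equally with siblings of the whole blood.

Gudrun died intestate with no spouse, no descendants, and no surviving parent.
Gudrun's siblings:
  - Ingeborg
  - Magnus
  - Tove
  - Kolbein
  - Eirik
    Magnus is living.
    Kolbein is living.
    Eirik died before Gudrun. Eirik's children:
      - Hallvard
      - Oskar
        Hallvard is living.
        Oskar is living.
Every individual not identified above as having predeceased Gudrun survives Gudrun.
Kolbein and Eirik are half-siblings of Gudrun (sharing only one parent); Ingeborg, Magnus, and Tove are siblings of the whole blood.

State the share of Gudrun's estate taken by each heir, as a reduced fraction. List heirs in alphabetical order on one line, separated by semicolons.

No spouse, descendants, or parent survives, so the estate passes to Gudrun's siblings per stirpes.
Half-blood and whole-blood siblings take equally under the stated rule.
The estate is divided into 5 equal shares of 1/5 among Ingeborg, Magnus, Tove, Kolbein, Eirik.
Ingeborg is living and takes 1/5.
Magnus is living and takes 1/5.
Tove is living and takes 1/5.
Kolbein is living and takes 1/5.
Eirik predeceased; the 1/5 allotted to Eirik's branch passes to Eirik's issue by representation.
The 1/5 is divided into 2 equal shares of 1/10 among Hallvard, Oskar.
Hallvard is living and takes 1/10.
Oskar is living and takes 1/10.

Hallvard 1/10; Ingeborg 1/5; Kolbein 1/5; Magnus 1/5; Oskar 1/10; Tove 1/5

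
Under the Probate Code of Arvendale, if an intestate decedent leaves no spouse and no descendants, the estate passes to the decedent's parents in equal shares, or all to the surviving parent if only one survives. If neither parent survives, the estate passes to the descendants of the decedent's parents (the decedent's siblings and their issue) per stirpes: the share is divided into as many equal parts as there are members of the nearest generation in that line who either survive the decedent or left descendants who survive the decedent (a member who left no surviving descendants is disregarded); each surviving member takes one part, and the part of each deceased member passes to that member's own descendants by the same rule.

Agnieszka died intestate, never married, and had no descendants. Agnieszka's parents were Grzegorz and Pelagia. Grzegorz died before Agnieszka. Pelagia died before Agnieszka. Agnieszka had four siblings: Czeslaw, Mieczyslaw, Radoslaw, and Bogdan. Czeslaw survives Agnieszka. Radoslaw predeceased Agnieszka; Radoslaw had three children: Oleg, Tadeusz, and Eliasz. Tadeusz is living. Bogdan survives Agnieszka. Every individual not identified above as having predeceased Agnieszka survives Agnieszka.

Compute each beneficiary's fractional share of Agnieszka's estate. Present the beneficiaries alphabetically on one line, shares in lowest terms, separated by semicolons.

Neither parent survives and there are no descendants, so the estate passes to Agnieszka's siblings and their issue per stirpes.
The estate is divided into 4 equal shares of 1/4 among Czeslaw, Mieczyslaw, Radoslaw, Bogdan.
Czeslaw is living and takes 1/4.
Mieczyslaw is living and takes 1/4.
Radoslaw predeceased; the 1/4 allotted to Radoslaw's branch passes to Radoslaw's issue by representation.
The 1/4 is divided into 3 equal shares of 1/12 among Oleg, Tadeusz, Eliasz.
Oleg is living and takes 1/12.
Tadeusz is living and takes 1/12.
Eliasz is living and takes 1/12.
Bogdan is living and takes 1/4.

Bogdan 1/4; Czeslaw 1/4; Eliasz 1/12; Mieczyslaw 1/4; Oleg 1/12; Tadeusz 1/12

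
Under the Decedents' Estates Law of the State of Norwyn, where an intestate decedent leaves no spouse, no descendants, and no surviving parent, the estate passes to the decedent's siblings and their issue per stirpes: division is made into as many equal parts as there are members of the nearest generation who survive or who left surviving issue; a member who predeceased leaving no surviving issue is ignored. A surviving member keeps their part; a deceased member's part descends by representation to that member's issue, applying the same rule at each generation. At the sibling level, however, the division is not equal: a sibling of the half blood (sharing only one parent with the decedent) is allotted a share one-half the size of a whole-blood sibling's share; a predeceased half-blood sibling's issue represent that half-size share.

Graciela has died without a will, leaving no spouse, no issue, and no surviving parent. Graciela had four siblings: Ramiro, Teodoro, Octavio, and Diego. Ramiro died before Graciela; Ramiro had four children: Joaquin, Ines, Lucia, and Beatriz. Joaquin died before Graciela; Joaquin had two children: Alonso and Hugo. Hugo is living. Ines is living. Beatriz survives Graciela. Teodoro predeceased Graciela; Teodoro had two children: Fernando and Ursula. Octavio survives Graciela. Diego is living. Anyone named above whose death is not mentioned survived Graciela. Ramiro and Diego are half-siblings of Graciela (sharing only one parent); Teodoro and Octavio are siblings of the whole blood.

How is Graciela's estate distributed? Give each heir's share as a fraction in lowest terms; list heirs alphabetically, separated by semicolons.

No spouse, descendants, or parent survives, so the estate passes to Graciela's siblings per stirpes.
Half-blood siblings count for one-half the weight of whole-blood siblings at the initial division.
Dividing 1 in proportion to weights (total weight 3): Ramiro (weight 1/2) → 1/6; Teodoro (weight 1) → 1/3; Octavio (weight 1) → 1/3; Diego (weight 1/2) → 1/6.
Ramiro predeceased; the 1/6 allotted to Ramiro's branch passes to Ramiro's issue by representation.
The 1/6 is divided into 4 equal shares of 1/24 among Joaquin, Ines, Lucia, Beatriz.
Joaquin predeceased; the 1/24 allotted to Joaquin's branch passes to Joaquin's issue by representation.
The 1/24 is divided into 2 equal shares of 1/48 among Alonso, Hugo.
Alonso is living and takes 1/48.
Hugo is living and takes 1/48.
Ines is living and takes 1/24.
Lucia is living and takes 1/24.
Beatriz is living and takes 1/24.
Teodoro predeceased; the 1/3 allotted to Teodoro's branch passes to Teodoro's issue by representation.
The 1/3 is divided into 2 equal shares of 1/6 among Fernando, Ursula.
Fernando is living and takes 1/6.
Ursula is living and takes 1/6.
Octavio is living and takes 1/3.
Diego is living and takes 1/6.

Alonso 1/48; Beatriz 1/24; Diego 1/6; Fernando 1/6; Hugo 1/48; Ines 1/24; Lucia 1/24; Octavio 1/3; Ursula 1/6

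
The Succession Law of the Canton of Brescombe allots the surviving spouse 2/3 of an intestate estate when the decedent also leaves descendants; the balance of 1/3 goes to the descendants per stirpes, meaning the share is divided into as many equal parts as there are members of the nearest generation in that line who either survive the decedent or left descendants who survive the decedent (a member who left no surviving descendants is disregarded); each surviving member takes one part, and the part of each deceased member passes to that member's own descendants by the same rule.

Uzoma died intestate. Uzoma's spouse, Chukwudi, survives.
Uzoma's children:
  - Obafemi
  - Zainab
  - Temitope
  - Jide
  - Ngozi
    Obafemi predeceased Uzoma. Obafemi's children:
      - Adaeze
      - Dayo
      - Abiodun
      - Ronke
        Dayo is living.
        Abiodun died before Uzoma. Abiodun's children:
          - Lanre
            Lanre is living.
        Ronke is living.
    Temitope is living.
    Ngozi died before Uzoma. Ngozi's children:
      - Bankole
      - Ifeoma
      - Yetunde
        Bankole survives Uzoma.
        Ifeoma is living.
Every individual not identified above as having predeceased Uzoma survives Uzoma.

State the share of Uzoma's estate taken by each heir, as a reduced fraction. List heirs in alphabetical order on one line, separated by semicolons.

Adaeze 1/60; Bankole 1/45; Chukwudi 2/3; Dayo 1/60; Ifeoma 1/45; Jide 1/15; Lanre 1/60; Ronke 1/60; Temitope 1/15; Yetunde 1/45; Zainab 1/15

Chukwudi, as surviving spouse, takes 2/3.
The remaining 1/3 passes to Uzoma's descendants per stirpes.
The 1/3 is divided into 5 equal shares of 1/15 among Obafemi, Zainab, Temitope, Jide, Ngozi.
Obafemi predeceased; the 1/15 allotted to Obafemi's branch passes to Obafemi's issue by representation.
The 1/15 is divided into 4 equal shares of 1/60 among Adaeze, Dayo, Abiodun, Ronke.
Adaeze is living and takes 1/60.
Dayo is living and takes 1/60.
Abiodun predeceased; the 1/60 allotted to Abiodun's branch passes to Abiodun's issue by representation.
Lanre is the sole taker at this level and receives the full 1/60.
Ronke is living and takes 1/60.
Zainab is living and takes 1/15.
Temitope is living and takes 1/15.
Jide is living and takes 1/15.
Ngozi predeceased; the 1/15 allotted to Ngozi's branch passes to Ngozi's issue by representation.
The 1/15 is divided into 3 equal shares of 1/45 among Bankole, Ifeoma, Yetunde.
Bankole is living and takes 1/45.
Ifeoma is living and takes 1/45.
Yetunde is living and takes 1/45.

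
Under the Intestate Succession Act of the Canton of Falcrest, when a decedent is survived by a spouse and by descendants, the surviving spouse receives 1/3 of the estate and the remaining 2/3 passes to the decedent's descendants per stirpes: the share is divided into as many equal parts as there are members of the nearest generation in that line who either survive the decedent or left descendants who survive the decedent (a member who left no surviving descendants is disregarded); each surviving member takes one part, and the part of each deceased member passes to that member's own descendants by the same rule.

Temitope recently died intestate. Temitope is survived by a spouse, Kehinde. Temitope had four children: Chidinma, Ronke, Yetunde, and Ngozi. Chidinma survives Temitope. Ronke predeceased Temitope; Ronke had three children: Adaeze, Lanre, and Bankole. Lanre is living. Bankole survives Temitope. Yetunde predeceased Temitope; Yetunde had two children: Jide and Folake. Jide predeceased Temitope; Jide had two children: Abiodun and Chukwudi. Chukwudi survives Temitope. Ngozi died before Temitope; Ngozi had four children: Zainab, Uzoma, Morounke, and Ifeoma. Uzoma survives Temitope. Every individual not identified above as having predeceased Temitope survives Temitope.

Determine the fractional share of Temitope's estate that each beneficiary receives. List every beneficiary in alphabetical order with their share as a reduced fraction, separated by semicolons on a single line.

Kehinde, as surviving spouse, takes 1/3.
The remaining 2/3 passes to Temitope's descendants per stirpes.
The 2/3 is divided into 4 equal shares of 1/6 among Chidinma, Ronke, Yetunde, Ngozi.
Chidinma is living and takes 1/6.
Ronke predeceased; the 1/6 allotted to Ronke's branch passes to Ronke's issue by representation.
The 1/6 is divided into 3 equal shares of 1/18 among Adaeze, Lanre, Bankole.
Adaeze is living and takes 1/18.
Lanre is living and takes 1/18.
Bankole is living and takes 1/18.
Yetunde predeceased; the 1/6 allotted to Yetunde's branch passes to Yetunde's issue by representation.
The 1/6 is divided into 2 equal shares of 1/12 among Jide, Folake.
Jide predeceased; the 1/12 allotted to Jide's branch passes to Jide's issue by representation.
The 1/12 is divided into 2 equal shares of 1/24 among Abiodun, Chukwudi.
Abiodun is living and takes 1/24.
Chukwudi is living and takes 1/24.
Folake is living and takes 1/12.
Ngozi predeceased; the 1/6 allotted to Ngozi's branch passes to Ngozi's issue by representation.
The 1/6 is divided into 4 equal shares of 1/24 among Zainab, Uzoma, Morounke, Ifeoma.
Zainab is living and takes 1/24.
Uzoma is living and takes 1/24.
Morounke is living and takes 1/24.
Ifeoma is living and takes 1/24.

Abiodun 1/24; Adaeze 1/18; Bankole 1/18; Chidinma 1/6; Chukwudi 1/24; Folake 1/12; Ifeoma 1/24; Kehinde 1/3; Lanre 1/18; Morounke 1/24; Uzoma 1/24; Zainab 1/24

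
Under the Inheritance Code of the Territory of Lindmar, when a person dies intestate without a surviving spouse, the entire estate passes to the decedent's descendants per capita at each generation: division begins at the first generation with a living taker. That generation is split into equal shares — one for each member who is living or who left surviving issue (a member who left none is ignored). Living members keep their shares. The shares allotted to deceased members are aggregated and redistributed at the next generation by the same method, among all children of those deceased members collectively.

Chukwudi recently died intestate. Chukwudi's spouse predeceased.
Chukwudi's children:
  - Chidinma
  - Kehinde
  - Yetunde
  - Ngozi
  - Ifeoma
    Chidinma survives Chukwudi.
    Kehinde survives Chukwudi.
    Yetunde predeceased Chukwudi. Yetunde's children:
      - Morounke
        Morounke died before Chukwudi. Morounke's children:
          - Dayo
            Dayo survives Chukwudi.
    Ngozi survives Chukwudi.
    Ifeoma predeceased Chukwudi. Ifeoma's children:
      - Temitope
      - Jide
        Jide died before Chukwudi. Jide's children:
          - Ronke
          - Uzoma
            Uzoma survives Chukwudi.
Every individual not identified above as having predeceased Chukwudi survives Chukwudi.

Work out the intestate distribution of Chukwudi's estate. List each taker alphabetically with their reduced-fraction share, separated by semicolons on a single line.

Chidinma 1/5; Dayo 4/45; Kehinde 1/5; Ngozi 1/5; Ronke 4/45; Temitope 2/15; Uzoma 4/45

There is no surviving spouse, so the entire estate passes to Chukwudi's descendants per capita at each generation.
At generation 1 (Chidinma, Kehinde, Yetunde, Ngozi, Ifeoma) there are 5 shares of (1)/5 = 1/5 each.
Living: Chidinma, Kehinde, and Ngozi — each takes 1/5.
Deceased: Yetunde and Ifeoma. Their combined 2/5 is pooled and carried to generation 2.
At generation 2 (Morounke, Temitope, Jide) there are 3 shares of (2/5)/3 = 2/15 each.
Living: Temitope — each takes 2/15.
Deceased: Morounke and Jide. Their combined 4/15 is pooled and carried to generation 3.
At generation 3 (Dayo, Ronke, Uzoma) there are 3 shares of (4/15)/3 = 4/45 each.
Living: Dayo, Ronke, and Uzoma — each takes 4/45.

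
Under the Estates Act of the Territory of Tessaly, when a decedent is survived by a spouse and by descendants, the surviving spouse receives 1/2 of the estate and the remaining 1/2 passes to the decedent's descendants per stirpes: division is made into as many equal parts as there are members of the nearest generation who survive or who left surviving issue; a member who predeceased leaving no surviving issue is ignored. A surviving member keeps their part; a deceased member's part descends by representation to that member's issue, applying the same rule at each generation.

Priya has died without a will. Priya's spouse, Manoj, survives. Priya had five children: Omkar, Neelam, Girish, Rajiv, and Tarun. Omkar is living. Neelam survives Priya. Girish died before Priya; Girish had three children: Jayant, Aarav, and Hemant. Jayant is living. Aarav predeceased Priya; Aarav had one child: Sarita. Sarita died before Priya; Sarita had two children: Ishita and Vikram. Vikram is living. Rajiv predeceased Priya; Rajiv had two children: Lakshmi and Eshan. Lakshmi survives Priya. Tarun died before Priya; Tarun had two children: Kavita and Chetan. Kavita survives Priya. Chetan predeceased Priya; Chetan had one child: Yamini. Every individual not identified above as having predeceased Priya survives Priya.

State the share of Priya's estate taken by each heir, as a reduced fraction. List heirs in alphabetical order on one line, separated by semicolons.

Eshan 1/20; Hemant 1/30; Ishita 1/60; Jayant 1/30; Kavita 1/20; Lakshmi 1/20; Manoj 1/2; Neelam 1/10; Omkar 1/10; Vikram 1/60; Yamini 1/20

Manoj, as surviving spouse, takes 1/2.
The remaining 1/2 passes to Priya's descendants per stirpes.
The 1/2 is divided into 5 equal shares of 1/10 among Omkar, Neelam, Girish, Rajiv, Tarun.
Omkar is living and takes 1/10.
Neelam is living and takes 1/10.
Girish predeceased; the 1/10 allotted to Girish's branch passes to Girish's issue by representation.
The 1/10 is divided into 3 equal shares of 1/30 among Jayant, Aarav, Hemant.
Jayant is living and takes 1/30.
Aarav predeceased; the 1/30 allotted to Aarav's branch passes to Aarav's issue by representation.
Sarita's line is the sole branch at this level, so the full 1/30 passes to Sarita's issue by representation.
The 1/30 is divided into 2 equal shares of 1/60 among Ishita, Vikram.
Ishita is living and takes 1/60.
Vikram is living and takes 1/60.
Hemant is living and takes 1/30.
Rajiv predeceased; the 1/10 allotted to Rajiv's branch passes to Rajiv's issue by representation.
The 1/10 is divided into 2 equal shares of 1/20 among Lakshmi, Eshan.
Lakshmi is living and takes 1/20.
Eshan is living and takes 1/20.
Tarun predeceased; the 1/10 allotted to Tarun's branch passes to Tarun's issue by representation.
The 1/10 is divided into 2 equal shares of 1/20 among Kavita, Chetan.
Kavita is living and takes 1/20.
Chetan predeceased; the 1/20 allotted to Chetan's branch passes to Chetan's issue by representation.
Yamini is the sole taker at this level and receives the full 1/20.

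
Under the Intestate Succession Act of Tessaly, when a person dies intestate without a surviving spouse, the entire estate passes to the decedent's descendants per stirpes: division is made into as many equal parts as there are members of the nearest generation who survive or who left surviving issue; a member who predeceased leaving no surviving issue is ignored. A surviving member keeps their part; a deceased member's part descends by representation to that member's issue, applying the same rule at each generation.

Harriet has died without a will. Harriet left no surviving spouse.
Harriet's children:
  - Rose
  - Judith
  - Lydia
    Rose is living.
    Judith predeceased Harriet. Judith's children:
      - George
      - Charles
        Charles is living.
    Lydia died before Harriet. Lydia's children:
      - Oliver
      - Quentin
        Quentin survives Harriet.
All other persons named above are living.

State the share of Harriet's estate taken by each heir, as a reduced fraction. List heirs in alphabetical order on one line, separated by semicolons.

Charles 1/6; George 1/6; Oliver 1/6; Quentin 1/6; Rose 1/3

There is no surviving spouse, so the entire estate passes to Harriet's descendants per stirpes.
The estate is divided into 3 equal shares of 1/3 among Rose, Judith, Lydia.
Rose is living and takes 1/3.
Judith predeceased; the 1/3 allotted to Judith's branch passes to Judith's issue by representation.
The 1/3 is divided into 2 equal shares of 1/6 among George, Charles.
George is living and takes 1/6.
Charles is living and takes 1/6.
Lydia predeceased; the 1/3 allotted to Lydia's branch passes to Lydia's issue by representation.
The 1/3 is divided into 2 equal shares of 1/6 among Oliver, Quentin.
Oliver is living and takes 1/6.
Quentin is living and takes 1/6.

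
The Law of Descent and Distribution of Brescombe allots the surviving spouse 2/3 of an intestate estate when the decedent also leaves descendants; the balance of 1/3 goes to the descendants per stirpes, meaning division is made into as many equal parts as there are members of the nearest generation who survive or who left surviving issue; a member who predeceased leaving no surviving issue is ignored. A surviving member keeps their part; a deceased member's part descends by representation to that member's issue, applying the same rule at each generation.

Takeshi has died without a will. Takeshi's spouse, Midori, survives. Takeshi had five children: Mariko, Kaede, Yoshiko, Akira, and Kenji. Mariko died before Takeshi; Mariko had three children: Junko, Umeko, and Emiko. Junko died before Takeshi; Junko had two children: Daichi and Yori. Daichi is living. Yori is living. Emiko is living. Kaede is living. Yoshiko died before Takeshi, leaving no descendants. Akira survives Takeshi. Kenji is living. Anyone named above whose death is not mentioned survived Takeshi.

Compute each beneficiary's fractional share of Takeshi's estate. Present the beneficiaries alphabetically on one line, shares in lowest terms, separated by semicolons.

Akira 1/12; Daichi 1/72; Emiko 1/36; Kaede 1/12; Kenji 1/12; Midori 2/3; Umeko 1/36; Yori 1/72

Midori, as surviving spouse, takes 2/3.
The remaining 1/3 passes to Takeshi's descendants per stirpes.
Yoshiko left no surviving issue, so that branch lapses and is disregarded.
The 1/3 is divided into 4 equal shares of 1/12 among Mariko, Kaede, Akira, Kenji.
Mariko predeceased; the 1/12 allotted to Mariko's branch passes to Mariko's issue by representation.
The 1/12 is divided into 3 equal shares of 1/36 among Junko, Umeko, Emiko.
Junko predeceased; the 1/36 allotted to Junko's branch passes to Junko's issue by representation.
The 1/36 is divided into 2 equal shares of 1/72 among Daichi, Yori.
Daichi is living and takes 1/72.
Yori is living and takes 1/72.
Umeko is living and takes 1/36.
Emiko is living and takes 1/36.
Kaede is living and takes 1/12.
Akira is living and takes 1/12.
Kenji is living and takes 1/12.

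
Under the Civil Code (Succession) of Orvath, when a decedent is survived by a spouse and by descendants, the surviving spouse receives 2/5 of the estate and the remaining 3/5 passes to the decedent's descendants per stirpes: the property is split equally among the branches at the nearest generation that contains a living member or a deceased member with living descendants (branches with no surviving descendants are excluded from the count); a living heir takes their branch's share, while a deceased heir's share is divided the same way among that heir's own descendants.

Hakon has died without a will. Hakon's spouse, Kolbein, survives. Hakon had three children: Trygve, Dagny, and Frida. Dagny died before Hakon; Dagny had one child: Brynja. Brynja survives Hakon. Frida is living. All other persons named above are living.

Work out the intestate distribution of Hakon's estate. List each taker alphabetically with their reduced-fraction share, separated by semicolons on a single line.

Brynja 1/5; Frida 1/5; Kolbein 2/5; Trygve 1/5

Kolbein, as surviving spouse, takes 2/5.
The remaining 3/5 passes to Hakon's descendants per stirpes.
The 3/5 is divided into 3 equal shares of 1/5 among Trygve, Dagny, Frida.
Trygve is living and takes 1/5.
Dagny predeceased; the 1/5 allotted to Dagny's branch passes to Dagny's issue by representation.
Brynja is the sole taker at this level and receives the full 1/5.
Frida is living and takes 1/5.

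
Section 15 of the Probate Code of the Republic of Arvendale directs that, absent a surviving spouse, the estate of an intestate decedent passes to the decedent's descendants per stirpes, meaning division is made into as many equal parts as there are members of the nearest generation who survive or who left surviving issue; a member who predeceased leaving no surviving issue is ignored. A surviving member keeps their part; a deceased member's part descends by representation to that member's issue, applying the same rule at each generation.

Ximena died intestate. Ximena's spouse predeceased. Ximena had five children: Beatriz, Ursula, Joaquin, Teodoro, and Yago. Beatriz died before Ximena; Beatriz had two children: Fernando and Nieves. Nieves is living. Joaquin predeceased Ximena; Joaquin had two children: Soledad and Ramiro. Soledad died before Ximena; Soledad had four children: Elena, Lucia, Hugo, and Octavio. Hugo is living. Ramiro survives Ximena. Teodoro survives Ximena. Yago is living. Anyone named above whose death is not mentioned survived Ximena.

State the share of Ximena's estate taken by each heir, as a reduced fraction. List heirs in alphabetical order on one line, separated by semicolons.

Elena 1/40; Fernando 1/10; Hugo 1/40; Lucia 1/40; Nieves 1/10; Octavio 1/40; Ramiro 1/10; Teodoro 1/5; Ursula 1/5; Yago 1/5

There is no surviving spouse, so the entire estate passes to Ximena's descendants per stirpes.
The estate is divided into 5 equal shares of 1/5 among Beatriz, Ursula, Joaquin, Teodoro, Yago.
Beatriz predeceased; the 1/5 allotted to Beatriz's branch passes to Beatriz's issue by representation.
The 1/5 is divided into 2 equal shares of 1/10 among Fernando, Nieves.
Fernando is living and takes 1/10.
Nieves is living and takes 1/10.
Ursula is living and takes 1/5.
Joaquin predeceased; the 1/5 allotted to Joaquin's branch passes to Joaquin's issue by representation.
The 1/5 is divided into 2 equal shares of 1/10 among Soledad, Ramiro.
Soledad predeceased; the 1/10 allotted to Soledad's branch passes to Soledad's issue by representation.
The 1/10 is divided into 4 equal shares of 1/40 among Elena, Lucia, Hugo, Octavio.
Elena is living and takes 1/40.
Lucia is living and takes 1/40.
Hugo is living and takes 1/40.
Octavio is living and takes 1/40.
Ramiro is living and takes 1/10.
Teodoro is living and takes 1/5.
Yago is living and takes 1/5.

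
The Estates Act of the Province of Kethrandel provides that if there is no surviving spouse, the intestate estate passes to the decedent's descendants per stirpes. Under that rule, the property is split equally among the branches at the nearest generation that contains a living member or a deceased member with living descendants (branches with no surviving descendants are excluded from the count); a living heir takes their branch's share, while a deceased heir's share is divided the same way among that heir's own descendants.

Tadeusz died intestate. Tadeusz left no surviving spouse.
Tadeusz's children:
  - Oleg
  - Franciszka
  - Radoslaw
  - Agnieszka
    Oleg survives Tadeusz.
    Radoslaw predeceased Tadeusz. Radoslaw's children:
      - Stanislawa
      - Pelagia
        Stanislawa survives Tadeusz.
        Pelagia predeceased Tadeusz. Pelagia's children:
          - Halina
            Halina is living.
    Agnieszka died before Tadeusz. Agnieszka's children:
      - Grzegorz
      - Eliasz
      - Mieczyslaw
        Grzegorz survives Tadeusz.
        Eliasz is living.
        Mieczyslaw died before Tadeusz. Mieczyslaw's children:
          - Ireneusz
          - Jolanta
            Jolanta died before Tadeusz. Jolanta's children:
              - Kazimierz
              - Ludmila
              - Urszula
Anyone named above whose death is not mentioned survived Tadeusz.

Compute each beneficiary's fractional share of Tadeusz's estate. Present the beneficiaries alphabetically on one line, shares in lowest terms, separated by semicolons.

Eliasz 1/12; Franciszka 1/4; Grzegorz 1/12; Halina 1/8; Ireneusz 1/24; Kazimierz 1/72; Ludmila 1/72; Oleg 1/4; Stanislawa 1/8; Urszula 1/72

There is no surviving spouse, so the entire estate passes to Tadeusz's descendants per stirpes.
The estate is divided into 4 equal shares of 1/4 among Oleg, Franciszka, Radoslaw, Agnieszka.
Oleg is living and takes 1/4.
Franciszka is living and takes 1/4.
Radoslaw predeceased; the 1/4 allotted to Radoslaw's branch passes to Radoslaw's issue by representation.
The 1/4 is divided into 2 equal shares of 1/8 among Stanislawa, Pelagia.
Stanislawa is living and takes 1/8.
Pelagia predeceased; the 1/8 allotted to Pelagia's branch passes to Pelagia's issue by representation.
Halina is the sole taker at this level and receives the full 1/8.
Agnieszka predeceased; the 1/4 allotted to Agnieszka's branch passes to Agnieszka's issue by representation.
The 1/4 is divided into 3 equal shares of 1/12 among Grzegorz, Eliasz, Mieczyslaw.
Grzegorz is living and takes 1/12.
Eliasz is living and takes 1/12.
Mieczyslaw predeceased; the 1/12 allotted to Mieczyslaw's branch passes to Mieczyslaw's issue by representation.
The 1/12 is divided into 2 equal shares of 1/24 among Ireneusz, Jolanta.
Ireneusz is living and takes 1/24.
Jolanta predeceased; the 1/24 allotted to Jolanta's branch passes to Jolanta's issue by representation.
The 1/24 is divided into 3 equal shares of 1/72 among Kazimierz, Ludmila, Urszula.
Kazimierz is living and takes 1/72.
Ludmila is living and takes 1/72.
Urszula is living and takes 1/72.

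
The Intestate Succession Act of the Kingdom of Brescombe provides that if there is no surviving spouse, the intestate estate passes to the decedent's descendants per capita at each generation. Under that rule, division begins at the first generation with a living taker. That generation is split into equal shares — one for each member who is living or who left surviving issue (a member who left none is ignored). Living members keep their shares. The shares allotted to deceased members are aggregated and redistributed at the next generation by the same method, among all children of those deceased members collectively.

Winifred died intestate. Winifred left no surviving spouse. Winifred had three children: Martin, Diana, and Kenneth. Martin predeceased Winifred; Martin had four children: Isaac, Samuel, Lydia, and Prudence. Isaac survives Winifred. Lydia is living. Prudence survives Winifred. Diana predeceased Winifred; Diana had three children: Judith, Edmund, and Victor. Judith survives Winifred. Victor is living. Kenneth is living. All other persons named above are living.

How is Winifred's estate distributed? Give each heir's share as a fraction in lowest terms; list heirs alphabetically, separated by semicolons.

Edmund 2/21; Isaac 2/21; Judith 2/21; Kenneth 1/3; Lydia 2/21; Prudence 2/21; Samuel 2/21; Victor 2/21

There is no surviving spouse, so the entire estate passes to Winifred's descendants per capita at each generation.
At generation 1 (Martin, Diana, Kenneth) there are 3 shares of (1)/3 = 1/3 each.
Living: Kenneth — each takes 1/3.
Deceased: Martin and Diana. Their combined 2/3 is pooled and carried to generation 2.
At generation 2 (Isaac, Samuel, Lydia, Prudence, Judith, Edmund, Victor) there are 7 shares of (2/3)/7 = 2/21 each.
Living: Isaac, Samuel, Lydia, Prudence, Judith, Edmund, and Victor — each takes 2/21.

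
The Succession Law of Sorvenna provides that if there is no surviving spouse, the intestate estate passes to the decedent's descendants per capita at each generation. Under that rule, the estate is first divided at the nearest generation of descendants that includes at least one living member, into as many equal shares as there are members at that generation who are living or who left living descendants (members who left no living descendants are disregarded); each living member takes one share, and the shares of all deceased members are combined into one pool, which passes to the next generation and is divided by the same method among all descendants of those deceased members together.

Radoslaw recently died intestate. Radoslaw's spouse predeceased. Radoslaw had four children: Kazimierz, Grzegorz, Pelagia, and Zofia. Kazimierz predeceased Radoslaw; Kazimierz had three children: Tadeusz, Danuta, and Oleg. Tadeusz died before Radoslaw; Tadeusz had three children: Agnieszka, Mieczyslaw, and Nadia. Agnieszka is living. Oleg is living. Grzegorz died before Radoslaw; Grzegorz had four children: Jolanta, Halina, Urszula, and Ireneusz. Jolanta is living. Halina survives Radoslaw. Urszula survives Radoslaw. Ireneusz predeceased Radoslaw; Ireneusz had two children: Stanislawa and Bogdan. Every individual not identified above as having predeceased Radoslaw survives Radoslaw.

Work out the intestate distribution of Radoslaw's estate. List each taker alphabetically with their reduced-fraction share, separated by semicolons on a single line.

Agnieszka 1/35; Bogdan 1/35; Danuta 1/14; Halina 1/14; Jolanta 1/14; Mieczyslaw 1/35; Nadia 1/35; Oleg 1/14; Pelagia 1/4; Stanislawa 1/35; Urszula 1/14; Zofia 1/4

There is no surviving spouse, so the entire estate passes to Radoslaw's descendants per capita at each generation.
At generation 1 (Kazimierz, Grzegorz, Pelagia, Zofia) there are 4 shares of (1)/4 = 1/4 each.
Living: Pelagia and Zofia — each takes 1/4.
Deceased: Kazimierz and Grzegorz. Their combined 1/2 is pooled and carried to generation 2.
At generation 2 (Tadeusz, Danuta, Oleg, Jolanta, Halina, Urszula, Ireneusz) there are 7 shares of (1/2)/7 = 1/14 each.
Living: Danuta, Oleg, Jolanta, Halina, and Urszula — each takes 1/14.
Deceased: Tadeusz and Ireneusz. Their combined 1/7 is pooled and carried to generation 3.
At generation 3 (Agnieszka, Mieczyslaw, Nadia, Stanislawa, Bogdan) there are 5 shares of (1/7)/5 = 1/35 each.
Living: Agnieszka, Mieczyslaw, Nadia, Stanislawa, and Bogdan — each takes 1/35.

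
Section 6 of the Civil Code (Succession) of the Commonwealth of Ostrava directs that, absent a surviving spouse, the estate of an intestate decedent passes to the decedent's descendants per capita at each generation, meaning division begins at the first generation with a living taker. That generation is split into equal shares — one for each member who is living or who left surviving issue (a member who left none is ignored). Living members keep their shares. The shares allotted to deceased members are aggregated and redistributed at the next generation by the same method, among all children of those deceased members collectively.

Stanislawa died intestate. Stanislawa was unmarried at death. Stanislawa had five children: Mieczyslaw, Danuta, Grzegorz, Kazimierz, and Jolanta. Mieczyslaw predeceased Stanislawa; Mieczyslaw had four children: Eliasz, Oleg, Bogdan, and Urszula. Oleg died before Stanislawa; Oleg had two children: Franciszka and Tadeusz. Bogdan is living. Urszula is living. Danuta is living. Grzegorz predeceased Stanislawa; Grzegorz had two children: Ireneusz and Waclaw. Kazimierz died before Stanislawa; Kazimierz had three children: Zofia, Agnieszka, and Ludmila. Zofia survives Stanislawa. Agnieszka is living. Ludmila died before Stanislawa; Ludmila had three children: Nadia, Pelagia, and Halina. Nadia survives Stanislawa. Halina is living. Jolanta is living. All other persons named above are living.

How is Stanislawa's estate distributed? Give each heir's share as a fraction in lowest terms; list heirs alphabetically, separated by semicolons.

Agnieszka 1/15; Bogdan 1/15; Danuta 1/5; Eliasz 1/15; Franciszka 2/75; Halina 2/75; Ireneusz 1/15; Jolanta 1/5; Nadia 2/75; Pelagia 2/75; Tadeusz 2/75; Urszula 1/15; Waclaw 1/15; Zofia 1/15

There is no surviving spouse, so the entire estate passes to Stanislawa's descendants per capita at each generation.
At generation 1 (Mieczyslaw, Danuta, Grzegorz, Kazimierz, Jolanta) there are 5 shares of (1)/5 = 1/5 each.
Living: Danuta and Jolanta — each takes 1/5.
Deceased: Mieczyslaw, Grzegorz, and Kazimierz. Their combined 3/5 is pooled and carried to generation 2.
At generation 2 (Eliasz, Oleg, Bogdan, Urszula, Ireneusz, Waclaw, Zofia, Agnieszka, Ludmila) there are 9 shares of (3/5)/9 = 1/15 each.
Living: Eliasz, Bogdan, Urszula, Ireneusz, Waclaw, Zofia, and Agnieszka — each takes 1/15.
Deceased: Oleg and Ludmila. Their combined 2/15 is pooled and carried to generation 3.
At generation 3 (Franciszka, Tadeusz, Nadia, Pelagia, Halina) there are 5 shares of (2/15)/5 = 2/75 each.
Living: Franciszka, Tadeusz, Nadia, Pelagia, and Halina — each takes 2/75.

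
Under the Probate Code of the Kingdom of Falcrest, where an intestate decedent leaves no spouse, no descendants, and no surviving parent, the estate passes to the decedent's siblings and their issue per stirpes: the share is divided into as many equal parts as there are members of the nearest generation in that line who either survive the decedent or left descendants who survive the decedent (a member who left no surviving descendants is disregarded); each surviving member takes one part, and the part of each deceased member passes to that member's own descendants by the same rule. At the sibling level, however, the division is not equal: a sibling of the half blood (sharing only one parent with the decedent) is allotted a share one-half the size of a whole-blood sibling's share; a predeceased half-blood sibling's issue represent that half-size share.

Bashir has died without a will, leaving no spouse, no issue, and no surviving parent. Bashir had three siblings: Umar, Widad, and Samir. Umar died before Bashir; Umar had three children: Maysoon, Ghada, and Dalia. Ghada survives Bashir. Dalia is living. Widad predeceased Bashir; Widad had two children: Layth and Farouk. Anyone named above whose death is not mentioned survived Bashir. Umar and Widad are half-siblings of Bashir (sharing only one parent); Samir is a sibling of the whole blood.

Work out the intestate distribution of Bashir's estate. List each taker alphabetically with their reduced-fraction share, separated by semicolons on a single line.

No spouse, descendants, or parent survives, so the estate passes to Bashir's siblings per stirpes.
Half-blood siblings count for one-half the weight of whole-blood siblings at the initial division.
Dividing 1 in proportion to weights (total weight 2): Umar (weight 1/2) → 1/4; Widad (weight 1/2) → 1/4; Samir (weight 1) → 1/2.
Umar predeceased; the 1/4 allotted to Umar's branch passes to Umar's issue by representation.
The 1/4 is divided into 3 equal shares of 1/12 among Maysoon, Ghada, Dalia.
Maysoon is living and takes 1/12.
Ghada is living and takes 1/12.
Dalia is living and takes 1/12.
Widad predeceased; the 1/4 allotted to Widad's branch passes to Widad's issue by representation.
The 1/4 is divided into 2 equal shares of 1/8 among Layth, Farouk.
Layth is living and takes 1/8.
Farouk is living and takes 1/8.
Samir is living and takes 1/2.

Dalia 1/12; Farouk 1/8; Ghada 1/12; Layth 1/8; Maysoon 1/12; Samir 1/2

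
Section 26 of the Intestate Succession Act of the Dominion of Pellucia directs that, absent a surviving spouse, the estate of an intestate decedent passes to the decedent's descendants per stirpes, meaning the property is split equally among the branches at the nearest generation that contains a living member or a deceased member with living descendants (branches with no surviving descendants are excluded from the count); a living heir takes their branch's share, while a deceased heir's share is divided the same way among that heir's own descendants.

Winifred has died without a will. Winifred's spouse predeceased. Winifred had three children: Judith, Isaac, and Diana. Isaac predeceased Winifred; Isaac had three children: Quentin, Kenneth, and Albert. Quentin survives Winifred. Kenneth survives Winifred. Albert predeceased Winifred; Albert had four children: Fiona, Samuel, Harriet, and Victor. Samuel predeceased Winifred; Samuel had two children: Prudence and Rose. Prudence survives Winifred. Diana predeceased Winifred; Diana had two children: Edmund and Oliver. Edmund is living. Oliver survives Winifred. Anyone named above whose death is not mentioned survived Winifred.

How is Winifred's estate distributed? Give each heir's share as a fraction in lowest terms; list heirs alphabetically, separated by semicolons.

Edmund 1/6; Fiona 1/36; Harriet 1/36; Judith 1/3; Kenneth 1/9; Oliver 1/6; Prudence 1/72; Quentin 1/9; Rose 1/72; Victor 1/36

There is no surviving spouse, so the entire estate passes to Winifred's descendants per stirpes.
The estate is divided into 3 equal shares of 1/3 among Judith, Isaac, Diana.
Judith is living and takes 1/3.
Isaac predeceased; the 1/3 allotted to Isaac's branch passes to Isaac's issue by representation.
The 1/3 is divided into 3 equal shares of 1/9 among Quentin, Kenneth, Albert.
Quentin is living and takes 1/9.
Kenneth is living and takes 1/9.
Albert predeceased; the 1/9 allotted to Albert's branch passes to Albert's issue by representation.
The 1/9 is divided into 4 equal shares of 1/36 among Fiona, Samuel, Harriet, Victor.
Fiona is living and takes 1/36.
Samuel predeceased; the 1/36 allotted to Samuel's branch passes to Samuel's issue by representation.
The 1/36 is divided into 2 equal shares of 1/72 among Prudence, Rose.
Prudence is living and takes 1/72.
Rose is living and takes 1/72.
Harriet is living and takes 1/36.
Victor is living and takes 1/36.
Diana predeceased; the 1/3 allotted to Diana's branch passes to Diana's issue by representation.
The 1/3 is divided into 2 equal shares of 1/6 among Edmund, Oliver.
Edmund is living and takes 1/6.
Oliver is living and takes 1/6.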